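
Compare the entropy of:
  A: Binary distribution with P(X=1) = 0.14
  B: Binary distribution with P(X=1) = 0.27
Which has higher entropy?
B

For binary distributions, entropy is maximized at p=0.5 and decreases as p moves toward 0 or 1.

H(A) = H(0.14) = 0.5842 bits
H(B) = H(0.27) = 0.8415 bits

Distribution B (p=0.27) is closer to uniform (p=0.5), so it has higher entropy.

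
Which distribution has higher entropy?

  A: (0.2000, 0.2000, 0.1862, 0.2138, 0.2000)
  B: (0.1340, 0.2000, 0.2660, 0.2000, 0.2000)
A

Both distributions are close to uniform, making this a harder comparison.

H(A) = 2.3206 bits
H(B) = 2.2899 bits

The distribution closer to uniform has higher entropy.
Answer: A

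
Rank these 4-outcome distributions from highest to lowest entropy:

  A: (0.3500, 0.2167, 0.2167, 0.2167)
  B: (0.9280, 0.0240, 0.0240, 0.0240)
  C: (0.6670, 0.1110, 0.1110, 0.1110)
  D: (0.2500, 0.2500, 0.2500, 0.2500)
D > A > C > B

Key insight: Entropy is maximized by uniform distributions and minimized by concentrated distributions.

Entropies:
  H(A) = 1.9643 bits
  H(B) = 0.4875 bits
  H(C) = 1.4458 bits
  H(D) = 2.0000 bits

Ranking: D > A > C > B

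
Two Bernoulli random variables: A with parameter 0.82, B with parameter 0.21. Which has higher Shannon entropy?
B

For binary distributions, entropy is maximized at p=0.5 and decreases as p moves toward 0 or 1.

H(A) = H(0.82) = 0.6801 bits
H(B) = H(0.21) = 0.7415 bits

Distribution B (p=0.21) is closer to uniform (p=0.5), so it has higher entropy.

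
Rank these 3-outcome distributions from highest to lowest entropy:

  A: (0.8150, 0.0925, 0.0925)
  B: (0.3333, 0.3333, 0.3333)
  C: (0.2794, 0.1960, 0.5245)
B > C > A

Key insight: Entropy is maximized by uniform distributions and minimized by concentrated distributions.

- Uniform distributions have maximum entropy log₂(3) = 1.5850 bits
- The more "peaked" or concentrated a distribution, the lower its entropy

Entropies:
  H(A) = 0.8759 bits
  H(B) = 1.5850 bits
  H(C) = 1.4631 bits

Ranking: B > C > A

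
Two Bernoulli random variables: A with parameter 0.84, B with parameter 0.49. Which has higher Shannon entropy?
B

For binary distributions, entropy is maximized at p=0.5 and decreases as p moves toward 0 or 1.

H(A) = H(0.84) = 0.6343 bits
H(B) = H(0.49) = 0.9997 bits

Distribution B (p=0.49) is closer to uniform (p=0.5), so it has higher entropy.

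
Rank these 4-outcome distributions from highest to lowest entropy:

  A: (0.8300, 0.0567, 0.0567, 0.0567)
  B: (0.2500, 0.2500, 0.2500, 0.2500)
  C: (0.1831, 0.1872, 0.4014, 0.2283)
B > C > A

Key insight: Entropy is maximized by uniform distributions and minimized by concentrated distributions.

- Uniform distributions have maximum entropy log₂(4) = 2.0000 bits
- The more "peaked" or concentrated a distribution, the lower its entropy

Entropies:
  H(A) = 0.9271 bits
  H(B) = 2.0000 bits
  H(C) = 1.9161 bits

Ranking: B > C > A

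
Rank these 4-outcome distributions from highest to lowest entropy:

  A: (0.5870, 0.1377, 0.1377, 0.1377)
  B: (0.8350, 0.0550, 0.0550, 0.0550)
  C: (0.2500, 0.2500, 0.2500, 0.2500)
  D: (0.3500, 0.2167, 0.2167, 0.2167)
C > D > A > B

Key insight: Entropy is maximized by uniform distributions and minimized by concentrated distributions.

Entropies:
  H(A) = 1.6326 bits
  H(B) = 0.9077 bits
  H(C) = 2.0000 bits
  H(D) = 1.9643 bits

Ranking: C > D > A > B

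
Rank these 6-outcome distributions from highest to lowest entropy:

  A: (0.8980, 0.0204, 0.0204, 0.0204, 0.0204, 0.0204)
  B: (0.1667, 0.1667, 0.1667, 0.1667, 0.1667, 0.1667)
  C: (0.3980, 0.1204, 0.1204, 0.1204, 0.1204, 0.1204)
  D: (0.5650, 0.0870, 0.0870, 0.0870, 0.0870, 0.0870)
B > C > D > A

Key insight: Entropy is maximized by uniform distributions and minimized by concentrated distributions.

Entropies:
  H(A) = 0.7121 bits
  H(B) = 2.5850 bits
  H(C) = 2.3676 bits
  H(D) = 1.9978 bits

Ranking: B > C > D > A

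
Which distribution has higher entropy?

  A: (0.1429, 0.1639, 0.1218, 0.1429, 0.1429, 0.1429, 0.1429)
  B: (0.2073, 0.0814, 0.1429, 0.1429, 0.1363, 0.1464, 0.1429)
A

Both distributions are close to uniform, making this a harder comparison.

H(A) = 2.8029 bits
H(B) = 2.7660 bits

The distribution closer to uniform has higher entropy.
Answer: A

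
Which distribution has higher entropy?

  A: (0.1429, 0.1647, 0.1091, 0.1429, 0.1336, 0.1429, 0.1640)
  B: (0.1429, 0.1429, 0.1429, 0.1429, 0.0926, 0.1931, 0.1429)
A

Both distributions are close to uniform, making this a harder comparison.

H(A) = 2.7962 bits
H(B) = 2.7813 bits

The distribution closer to uniform has higher entropy.
Answer: A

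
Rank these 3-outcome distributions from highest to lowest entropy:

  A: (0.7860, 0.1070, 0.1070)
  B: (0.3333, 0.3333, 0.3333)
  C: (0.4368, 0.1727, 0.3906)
B > C > A

Key insight: Entropy is maximized by uniform distributions and minimized by concentrated distributions.

- Uniform distributions have maximum entropy log₂(3) = 1.5850 bits
- The more "peaked" or concentrated a distribution, the lower its entropy

Entropies:
  H(A) = 0.9631 bits
  H(B) = 1.5850 bits
  H(C) = 1.4892 bits

Ranking: B > C > A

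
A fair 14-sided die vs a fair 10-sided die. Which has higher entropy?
14-sided die

Both are uniform distributions; for uniform over n outcomes, H = log₂(n). H(14-sided) = log₂(14) = 3.807 bits and H(10-sided) = log₂(10) = 3.322 bits. More outcomes in a uniform distribution means higher entropy.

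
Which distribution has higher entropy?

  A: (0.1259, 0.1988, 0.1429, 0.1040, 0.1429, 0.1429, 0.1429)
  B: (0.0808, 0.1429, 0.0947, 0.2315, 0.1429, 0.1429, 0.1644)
A

Both distributions are close to uniform, making this a harder comparison.

H(A) = 2.7833 bits
H(B) = 2.7354 bits

The distribution closer to uniform has higher entropy.
Answer: A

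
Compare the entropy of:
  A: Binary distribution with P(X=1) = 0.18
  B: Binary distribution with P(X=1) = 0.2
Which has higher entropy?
B

For binary distributions, entropy is maximized at p=0.5 and decreases as p moves toward 0 or 1.

H(A) = H(0.18) = 0.6801 bits
H(B) = H(0.2) = 0.7219 bits

Distribution B (p=0.2) is closer to uniform (p=0.5), so it has higher entropy.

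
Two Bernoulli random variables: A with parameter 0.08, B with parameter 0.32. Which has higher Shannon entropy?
B

For binary distributions, entropy is maximized at p=0.5 and decreases as p moves toward 0 or 1.

H(A) = H(0.08) = 0.4022 bits
H(B) = H(0.32) = 0.9044 bits

Distribution B (p=0.32) is closer to uniform (p=0.5), so it has higher entropy.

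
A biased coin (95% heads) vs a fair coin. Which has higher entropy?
Fair coin

The fair coin is uniform (p=0.5), maximizing binary entropy at 1 bit. The biased coin has H(0.95) ≈ 0.286 bits — its outcome is more predictable, so its entropy is lower.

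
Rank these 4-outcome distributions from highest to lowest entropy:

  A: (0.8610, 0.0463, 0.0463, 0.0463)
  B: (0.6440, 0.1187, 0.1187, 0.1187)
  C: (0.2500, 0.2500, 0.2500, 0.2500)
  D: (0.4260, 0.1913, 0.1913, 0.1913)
C > D > B > A

Key insight: Entropy is maximized by uniform distributions and minimized by concentrated distributions.

Entropies:
  H(A) = 0.8019 bits
  H(B) = 1.5036 bits
  H(C) = 2.0000 bits
  H(D) = 1.8939 bits

Ranking: C > D > B > A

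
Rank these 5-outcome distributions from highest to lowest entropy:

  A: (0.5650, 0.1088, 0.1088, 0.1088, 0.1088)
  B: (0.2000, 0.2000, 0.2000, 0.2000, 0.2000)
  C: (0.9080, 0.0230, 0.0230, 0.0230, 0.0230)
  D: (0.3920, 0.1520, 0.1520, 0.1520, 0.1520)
B > D > A > C

Key insight: Entropy is maximized by uniform distributions and minimized by concentrated distributions.

Entropies:
  H(A) = 1.8578 bits
  H(B) = 2.3219 bits
  H(C) = 0.6271 bits
  H(D) = 2.1821 bits

Ranking: B > D > A > C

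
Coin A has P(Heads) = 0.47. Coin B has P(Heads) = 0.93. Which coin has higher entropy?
A

For binary distributions, entropy is maximized at p=0.5 and decreases as p moves toward 0 or 1.

H(A) = H(0.47) = 0.9974 bits
H(B) = H(0.93) = 0.3659 bits

Distribution A (p=0.47) is closer to uniform (p=0.5), so it has higher entropy.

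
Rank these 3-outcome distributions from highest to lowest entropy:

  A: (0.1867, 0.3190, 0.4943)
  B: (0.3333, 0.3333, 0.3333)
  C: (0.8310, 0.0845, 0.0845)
B > A > C

Key insight: Entropy is maximized by uniform distributions and minimized by concentrated distributions.

- Uniform distributions have maximum entropy log₂(3) = 1.5850 bits
- The more "peaked" or concentrated a distribution, the lower its entropy

Entropies:
  H(A) = 1.4804 bits
  H(B) = 1.5850 bits
  H(C) = 0.8244 bits

Ranking: B > A > C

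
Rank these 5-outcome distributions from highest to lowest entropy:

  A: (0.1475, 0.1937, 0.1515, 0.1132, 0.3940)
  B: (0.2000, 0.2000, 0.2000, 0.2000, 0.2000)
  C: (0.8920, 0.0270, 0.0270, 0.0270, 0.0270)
B > A > C

Key insight: Entropy is maximized by uniform distributions and minimized by concentrated distributions.

- Uniform distributions have maximum entropy log₂(5) = 2.3219 bits
- The more "peaked" or concentrated a distribution, the lower its entropy

Entropies:
  H(A) = 2.1638 bits
  H(B) = 2.3219 bits
  H(C) = 0.7099 bits

Ranking: B > A > C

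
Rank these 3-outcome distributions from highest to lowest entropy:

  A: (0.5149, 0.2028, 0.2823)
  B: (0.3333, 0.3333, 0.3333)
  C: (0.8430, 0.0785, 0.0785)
B > A > C

Key insight: Entropy is maximized by uniform distributions and minimized by concentrated distributions.

- Uniform distributions have maximum entropy log₂(3) = 1.5850 bits
- The more "peaked" or concentrated a distribution, the lower its entropy

Entropies:
  H(A) = 1.4750 bits
  H(B) = 1.5850 bits
  H(C) = 0.7841 bits

Ranking: B > A > C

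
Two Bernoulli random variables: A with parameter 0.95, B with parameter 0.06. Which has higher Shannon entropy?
B

For binary distributions, entropy is maximized at p=0.5 and decreases as p moves toward 0 or 1.

H(A) = H(0.95) = 0.2864 bits
H(B) = H(0.06) = 0.3274 bits

Distribution B (p=0.06) is closer to uniform (p=0.5), so it has higher entropy.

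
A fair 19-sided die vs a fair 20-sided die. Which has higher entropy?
20-sided die

Both are uniform distributions; for uniform over n outcomes, H = log₂(n). H(19-sided) = log₂(19) = 4.248 bits and H(20-sided) = log₂(20) = 4.322 bits. More outcomes in a uniform distribution means higher entropy.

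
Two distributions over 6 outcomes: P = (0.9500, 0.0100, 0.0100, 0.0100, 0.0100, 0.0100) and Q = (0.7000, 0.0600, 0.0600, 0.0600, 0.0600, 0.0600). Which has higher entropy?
Q

P is highly concentrated on one outcome (95%), making it nearly deterministic. Q spreads its mass more evenly (max 70%). The more spread-out distribution has higher entropy: H(P) ≈ 0.402 bits, H(Q) ≈ 1.578 bits.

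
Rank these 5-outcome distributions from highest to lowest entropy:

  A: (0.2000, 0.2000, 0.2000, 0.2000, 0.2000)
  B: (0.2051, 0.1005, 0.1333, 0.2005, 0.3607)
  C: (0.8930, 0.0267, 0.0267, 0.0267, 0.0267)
A > B > C

Key insight: Entropy is maximized by uniform distributions and minimized by concentrated distributions.

- Uniform distributions have maximum entropy log₂(5) = 2.3219 bits
- The more "peaked" or concentrated a distribution, the lower its entropy

Entropies:
  H(A) = 2.3219 bits
  H(B) = 2.1848 bits
  H(C) = 0.7048 bits

Ranking: A > B > C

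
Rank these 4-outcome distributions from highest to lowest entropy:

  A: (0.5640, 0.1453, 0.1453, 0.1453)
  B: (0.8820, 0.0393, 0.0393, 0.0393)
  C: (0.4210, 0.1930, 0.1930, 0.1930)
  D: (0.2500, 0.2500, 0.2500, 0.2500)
D > C > A > B

Key insight: Entropy is maximized by uniform distributions and minimized by concentrated distributions.

Entropies:
  H(A) = 1.6792 bits
  H(B) = 0.7106 bits
  H(C) = 1.8996 bits
  H(D) = 2.0000 bits

Ranking: D > C > A > B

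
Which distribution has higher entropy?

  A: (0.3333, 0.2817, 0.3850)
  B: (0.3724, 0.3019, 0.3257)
B

Both distributions are close to uniform, making this a harder comparison.

H(A) = 1.5734 bits
H(B) = 1.5794 bits

The distribution closer to uniform has higher entropy.
Answer: B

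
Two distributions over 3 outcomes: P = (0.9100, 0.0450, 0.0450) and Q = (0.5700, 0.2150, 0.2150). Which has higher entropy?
Q

P is highly concentrated on one outcome (91%), making it nearly deterministic. Q spreads its mass more evenly (max 57%). The more spread-out distribution has higher entropy: H(P) ≈ 0.526 bits, H(Q) ≈ 1.416 bits.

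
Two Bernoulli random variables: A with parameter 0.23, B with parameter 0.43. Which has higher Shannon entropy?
B

For binary distributions, entropy is maximized at p=0.5 and decreases as p moves toward 0 or 1.

H(A) = H(0.23) = 0.7780 bits
H(B) = H(0.43) = 0.9858 bits

Distribution B (p=0.43) is closer to uniform (p=0.5), so it has higher entropy.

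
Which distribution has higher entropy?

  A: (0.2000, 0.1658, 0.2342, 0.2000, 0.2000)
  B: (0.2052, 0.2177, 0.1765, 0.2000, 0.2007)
B

Both distributions are close to uniform, making this a harder comparison.

H(A) = 2.3135 bits
H(B) = 2.3187 bits

The distribution closer to uniform has higher entropy.
Answer: B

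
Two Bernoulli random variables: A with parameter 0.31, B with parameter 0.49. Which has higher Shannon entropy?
B

For binary distributions, entropy is maximized at p=0.5 and decreases as p moves toward 0 or 1.

H(A) = H(0.31) = 0.8932 bits
H(B) = H(0.49) = 0.9997 bits

Distribution B (p=0.49) is closer to uniform (p=0.5), so it has higher entropy.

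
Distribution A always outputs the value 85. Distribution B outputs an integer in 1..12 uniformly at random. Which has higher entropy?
B

A is deterministic, so H(A) = 0. B is uniform over 12 outcomes, so H(B) = log₂(12) = 3.585 bits. Any distribution with genuine randomness has higher entropy than a deterministic one.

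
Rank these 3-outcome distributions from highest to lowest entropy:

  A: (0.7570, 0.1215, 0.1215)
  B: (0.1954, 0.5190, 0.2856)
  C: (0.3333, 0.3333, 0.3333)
C > B > A

Key insight: Entropy is maximized by uniform distributions and minimized by concentrated distributions.

- Uniform distributions have maximum entropy log₂(3) = 1.5850 bits
- The more "peaked" or concentrated a distribution, the lower its entropy

Entropies:
  H(A) = 1.0430 bits
  H(B) = 1.4677 bits
  H(C) = 1.5850 bits

Ranking: C > B > A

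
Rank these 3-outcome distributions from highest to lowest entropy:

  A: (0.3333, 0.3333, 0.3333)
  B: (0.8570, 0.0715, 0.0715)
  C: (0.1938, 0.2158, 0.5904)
A > C > B

Key insight: Entropy is maximized by uniform distributions and minimized by concentrated distributions.

- Uniform distributions have maximum entropy log₂(3) = 1.5850 bits
- The more "peaked" or concentrated a distribution, the lower its entropy

Entropies:
  H(A) = 1.5850 bits
  H(B) = 0.7350 bits
  H(C) = 1.3850 bits

Ranking: A > C > B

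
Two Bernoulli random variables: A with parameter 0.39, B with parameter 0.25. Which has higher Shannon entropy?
A

For binary distributions, entropy is maximized at p=0.5 and decreases as p moves toward 0 or 1.

H(A) = H(0.39) = 0.9648 bits
H(B) = H(0.25) = 0.8113 bits

Distribution A (p=0.39) is closer to uniform (p=0.5), so it has higher entropy.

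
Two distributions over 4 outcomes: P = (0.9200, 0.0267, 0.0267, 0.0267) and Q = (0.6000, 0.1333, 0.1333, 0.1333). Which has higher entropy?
Q

P is highly concentrated on one outcome (92%), making it nearly deterministic. Q spreads its mass more evenly (max 60%). The more spread-out distribution has higher entropy: H(P) ≈ 0.529 bits, H(Q) ≈ 1.605 bits.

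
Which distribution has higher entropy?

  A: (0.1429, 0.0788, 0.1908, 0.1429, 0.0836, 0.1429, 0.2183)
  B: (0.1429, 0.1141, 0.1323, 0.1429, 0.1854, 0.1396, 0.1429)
B

Both distributions are close to uniform, making this a harder comparison.

H(A) = 2.7265 bits
H(B) = 2.7939 bits

The distribution closer to uniform has higher entropy.
Answer: B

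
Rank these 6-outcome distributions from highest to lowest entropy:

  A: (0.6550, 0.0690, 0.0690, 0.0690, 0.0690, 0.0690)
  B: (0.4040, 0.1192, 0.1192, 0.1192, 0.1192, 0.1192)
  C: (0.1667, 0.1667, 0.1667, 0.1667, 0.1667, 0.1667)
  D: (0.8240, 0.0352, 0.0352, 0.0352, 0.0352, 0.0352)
C > B > A > D

Key insight: Entropy is maximized by uniform distributions and minimized by concentrated distributions.

Entropies:
  H(A) = 1.7306 bits
  H(B) = 2.3571 bits
  H(C) = 2.5850 bits
  H(D) = 1.0799 bits

Ranking: C > B > A > D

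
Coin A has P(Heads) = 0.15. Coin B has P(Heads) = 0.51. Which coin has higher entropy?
B

For binary distributions, entropy is maximized at p=0.5 and decreases as p moves toward 0 or 1.

H(A) = H(0.15) = 0.6098 bits
H(B) = H(0.51) = 0.9997 bits

Distribution B (p=0.51) is closer to uniform (p=0.5), so it has higher entropy.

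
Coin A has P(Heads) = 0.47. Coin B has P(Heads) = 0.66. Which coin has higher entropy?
A

For binary distributions, entropy is maximized at p=0.5 and decreases as p moves toward 0 or 1.

H(A) = H(0.47) = 0.9974 bits
H(B) = H(0.66) = 0.9248 bits

Distribution A (p=0.47) is closer to uniform (p=0.5), so it has higher entropy.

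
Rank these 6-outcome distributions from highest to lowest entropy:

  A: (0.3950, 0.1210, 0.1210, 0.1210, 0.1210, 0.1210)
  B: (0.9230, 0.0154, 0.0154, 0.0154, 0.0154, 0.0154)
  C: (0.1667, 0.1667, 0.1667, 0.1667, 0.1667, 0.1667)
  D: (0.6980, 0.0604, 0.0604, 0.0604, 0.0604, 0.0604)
C > A > D > B

Key insight: Entropy is maximized by uniform distributions and minimized by concentrated distributions.

Entropies:
  H(A) = 2.3727 bits
  H(B) = 0.5703 bits
  H(C) = 2.5850 bits
  H(D) = 1.5849 bits

Ranking: C > A > D > B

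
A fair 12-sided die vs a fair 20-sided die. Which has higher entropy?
20-sided die

Both are uniform distributions; for uniform over n outcomes, H = log₂(n). H(12-sided) = log₂(12) = 3.585 bits and H(20-sided) = log₂(20) = 4.322 bits. More outcomes in a uniform distribution means higher entropy.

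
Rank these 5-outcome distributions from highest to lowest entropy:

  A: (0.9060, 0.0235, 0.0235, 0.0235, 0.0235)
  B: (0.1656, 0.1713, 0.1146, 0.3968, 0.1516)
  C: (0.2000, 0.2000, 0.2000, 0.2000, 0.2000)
C > B > A

Key insight: Entropy is maximized by uniform distributions and minimized by concentrated distributions.

- Uniform distributions have maximum entropy log₂(5) = 2.3219 bits
- The more "peaked" or concentrated a distribution, the lower its entropy

Entropies:
  H(A) = 0.6377 bits
  H(B) = 2.1657 bits
  H(C) = 2.3219 bits

Ranking: C > B > A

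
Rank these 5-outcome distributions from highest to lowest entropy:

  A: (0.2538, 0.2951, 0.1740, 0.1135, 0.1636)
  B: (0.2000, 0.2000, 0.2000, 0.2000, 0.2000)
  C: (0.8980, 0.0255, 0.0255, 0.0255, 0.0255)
B > A > C

Key insight: Entropy is maximized by uniform distributions and minimized by concentrated distributions.

- Uniform distributions have maximum entropy log₂(5) = 2.3219 bits
- The more "peaked" or concentrated a distribution, the lower its entropy

Entropies:
  H(A) = 2.2443 bits
  H(B) = 2.3219 bits
  H(C) = 0.6793 bits

Ranking: B > A > C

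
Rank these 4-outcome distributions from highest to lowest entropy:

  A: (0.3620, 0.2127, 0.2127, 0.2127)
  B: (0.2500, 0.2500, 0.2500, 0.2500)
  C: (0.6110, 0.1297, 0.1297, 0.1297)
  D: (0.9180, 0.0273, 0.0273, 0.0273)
B > A > C > D

Key insight: Entropy is maximized by uniform distributions and minimized by concentrated distributions.

Entropies:
  H(A) = 1.9555 bits
  H(B) = 2.0000 bits
  H(C) = 1.5807 bits
  H(D) = 0.5392 bits

Ranking: B > A > C > D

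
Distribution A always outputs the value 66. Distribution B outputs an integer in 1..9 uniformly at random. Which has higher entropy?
B

A is deterministic, so H(A) = 0. B is uniform over 9 outcomes, so H(B) = log₂(9) = 3.170 bits. Any distribution with genuine randomness has higher entropy than a deterministic one.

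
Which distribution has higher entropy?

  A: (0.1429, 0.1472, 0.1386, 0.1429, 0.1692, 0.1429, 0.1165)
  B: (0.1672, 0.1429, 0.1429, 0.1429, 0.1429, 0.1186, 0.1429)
B

Both distributions are close to uniform, making this a harder comparison.

H(A) = 2.8001 bits
H(B) = 2.8014 bits

The distribution closer to uniform has higher entropy.
Answer: B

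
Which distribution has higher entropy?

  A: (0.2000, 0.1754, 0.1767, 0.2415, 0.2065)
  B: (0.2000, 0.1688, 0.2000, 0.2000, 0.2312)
B

Both distributions are close to uniform, making this a harder comparison.

H(A) = 2.3116 bits
H(B) = 2.3149 bits

The distribution closer to uniform has higher entropy.
Answer: B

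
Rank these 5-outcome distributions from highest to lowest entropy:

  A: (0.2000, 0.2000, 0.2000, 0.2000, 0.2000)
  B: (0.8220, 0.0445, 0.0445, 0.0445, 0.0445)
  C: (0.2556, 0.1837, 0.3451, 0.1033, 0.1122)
A > C > B

Key insight: Entropy is maximized by uniform distributions and minimized by concentrated distributions.

- Uniform distributions have maximum entropy log₂(5) = 2.3219 bits
- The more "peaked" or concentrated a distribution, the lower its entropy

Entropies:
  H(A) = 2.3219 bits
  H(B) = 1.0317 bits
  H(C) = 2.1743 bits

Ranking: A > C > B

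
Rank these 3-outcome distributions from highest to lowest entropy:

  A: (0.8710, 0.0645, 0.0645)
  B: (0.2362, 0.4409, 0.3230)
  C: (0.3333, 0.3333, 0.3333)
C > B > A

Key insight: Entropy is maximized by uniform distributions and minimized by concentrated distributions.

- Uniform distributions have maximum entropy log₂(3) = 1.5850 bits
- The more "peaked" or concentrated a distribution, the lower its entropy

Entropies:
  H(A) = 0.6837 bits
  H(B) = 1.5393 bits
  H(C) = 1.5850 bits

Ranking: C > B > A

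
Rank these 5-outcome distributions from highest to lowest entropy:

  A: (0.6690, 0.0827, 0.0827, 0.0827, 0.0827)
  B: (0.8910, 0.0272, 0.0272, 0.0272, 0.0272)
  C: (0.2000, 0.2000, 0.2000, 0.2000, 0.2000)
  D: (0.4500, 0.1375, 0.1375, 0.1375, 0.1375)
C > D > A > B

Key insight: Entropy is maximized by uniform distributions and minimized by concentrated distributions.

Entropies:
  H(A) = 1.5779 bits
  H(B) = 0.7149 bits
  H(C) = 2.3219 bits
  H(D) = 2.0928 bits

Ranking: C > D > A > B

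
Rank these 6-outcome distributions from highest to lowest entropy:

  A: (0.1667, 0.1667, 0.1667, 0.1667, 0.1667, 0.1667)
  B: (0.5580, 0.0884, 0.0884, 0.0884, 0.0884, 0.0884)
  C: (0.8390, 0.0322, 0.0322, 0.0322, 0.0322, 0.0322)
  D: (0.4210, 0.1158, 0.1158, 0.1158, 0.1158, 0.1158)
A > D > B > C

Key insight: Entropy is maximized by uniform distributions and minimized by concentrated distributions.

Entropies:
  H(A) = 2.5850 bits
  H(B) = 2.0166 bits
  H(C) = 1.0105 bits
  H(D) = 2.3263 bits

Ranking: A > D > B > C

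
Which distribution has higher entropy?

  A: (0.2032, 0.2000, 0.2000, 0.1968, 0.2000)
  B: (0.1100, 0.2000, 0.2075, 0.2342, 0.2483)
A

Both distributions are close to uniform, making this a harder comparison.

H(A) = 2.3219 bits
H(B) = 2.2750 bits

The distribution closer to uniform has higher entropy.
Answer: A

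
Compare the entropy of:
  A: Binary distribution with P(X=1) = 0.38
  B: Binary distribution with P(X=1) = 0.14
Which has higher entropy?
A

For binary distributions, entropy is maximized at p=0.5 and decreases as p moves toward 0 or 1.

H(A) = H(0.38) = 0.9580 bits
H(B) = H(0.14) = 0.5842 bits

Distribution A (p=0.38) is closer to uniform (p=0.5), so it has higher entropy.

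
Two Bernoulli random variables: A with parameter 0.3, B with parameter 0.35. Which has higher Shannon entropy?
B

For binary distributions, entropy is maximized at p=0.5 and decreases as p moves toward 0 or 1.

H(A) = H(0.3) = 0.8813 bits
H(B) = H(0.35) = 0.9341 bits

Distribution B (p=0.35) is closer to uniform (p=0.5), so it has higher entropy.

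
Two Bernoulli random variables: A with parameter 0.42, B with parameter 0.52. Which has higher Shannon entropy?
B

For binary distributions, entropy is maximized at p=0.5 and decreases as p moves toward 0 or 1.

H(A) = H(0.42) = 0.9815 bits
H(B) = H(0.52) = 0.9988 bits

Distribution B (p=0.52) is closer to uniform (p=0.5), so it has higher entropy.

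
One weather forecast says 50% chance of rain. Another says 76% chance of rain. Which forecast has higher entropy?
50% forecast

Treat each forecast as a Bernoulli distribution. Binary entropy is maximized at p=0.5 and falls off symmetrically toward 0 or 1. The 50% forecast is closer to 50%, so it is more uncertain. H(50%) ≈ 1.000 bits, H(76%) ≈ 0.795 bits.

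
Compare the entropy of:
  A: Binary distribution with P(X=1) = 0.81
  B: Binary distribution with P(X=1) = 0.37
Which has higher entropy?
B

For binary distributions, entropy is maximized at p=0.5 and decreases as p moves toward 0 or 1.

H(A) = H(0.81) = 0.7015 bits
H(B) = H(0.37) = 0.9507 bits

Distribution B (p=0.37) is closer to uniform (p=0.5), so it has higher entropy.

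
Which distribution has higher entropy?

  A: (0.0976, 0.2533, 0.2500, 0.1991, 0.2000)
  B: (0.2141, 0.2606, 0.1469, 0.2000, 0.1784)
B

Both distributions are close to uniform, making this a harder comparison.

H(A) = 2.2574 bits
H(B) = 2.2962 bits

The distribution closer to uniform has higher entropy.
Answer: B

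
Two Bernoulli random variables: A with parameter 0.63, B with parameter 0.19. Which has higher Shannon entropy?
A

For binary distributions, entropy is maximized at p=0.5 and decreases as p moves toward 0 or 1.

H(A) = H(0.63) = 0.9507 bits
H(B) = H(0.19) = 0.7015 bits

Distribution A (p=0.63) is closer to uniform (p=0.5), so it has higher entropy.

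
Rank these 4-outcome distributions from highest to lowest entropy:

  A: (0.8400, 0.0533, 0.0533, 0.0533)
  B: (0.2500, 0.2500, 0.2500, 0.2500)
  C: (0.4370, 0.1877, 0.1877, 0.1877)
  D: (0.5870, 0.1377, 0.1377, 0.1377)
B > C > D > A

Key insight: Entropy is maximized by uniform distributions and minimized by concentrated distributions.

Entropies:
  H(A) = 0.8879 bits
  H(B) = 2.0000 bits
  H(C) = 1.8809 bits
  H(D) = 1.6326 bits

Ranking: B > C > D > A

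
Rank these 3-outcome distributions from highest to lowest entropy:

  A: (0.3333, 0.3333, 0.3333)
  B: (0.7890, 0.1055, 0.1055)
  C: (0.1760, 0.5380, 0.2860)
A > C > B

Key insight: Entropy is maximized by uniform distributions and minimized by concentrated distributions.

- Uniform distributions have maximum entropy log₂(3) = 1.5850 bits
- The more "peaked" or concentrated a distribution, the lower its entropy

Entropies:
  H(A) = 1.5850 bits
  H(B) = 0.9544 bits
  H(C) = 1.4388 bits

Ranking: A > C > B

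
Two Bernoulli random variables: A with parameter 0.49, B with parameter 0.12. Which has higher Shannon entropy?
A

For binary distributions, entropy is maximized at p=0.5 and decreases as p moves toward 0 or 1.

H(A) = H(0.49) = 0.9997 bits
H(B) = H(0.12) = 0.5294 bits

Distribution A (p=0.49) is closer to uniform (p=0.5), so it has higher entropy.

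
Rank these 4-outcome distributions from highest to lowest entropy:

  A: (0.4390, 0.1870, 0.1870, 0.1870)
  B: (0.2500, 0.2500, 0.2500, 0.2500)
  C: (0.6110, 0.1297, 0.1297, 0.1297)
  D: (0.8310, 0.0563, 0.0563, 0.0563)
B > A > C > D

Key insight: Entropy is maximized by uniform distributions and minimized by concentrated distributions.

Entropies:
  H(A) = 1.8784 bits
  H(B) = 2.0000 bits
  H(C) = 1.5807 bits
  H(D) = 0.9233 bits

Ranking: B > A > C > D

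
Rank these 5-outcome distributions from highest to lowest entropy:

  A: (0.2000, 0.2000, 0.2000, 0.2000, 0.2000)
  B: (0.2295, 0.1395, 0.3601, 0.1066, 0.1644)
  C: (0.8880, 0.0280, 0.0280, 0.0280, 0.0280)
A > B > C

Key insight: Entropy is maximized by uniform distributions and minimized by concentrated distributions.

- Uniform distributions have maximum entropy log₂(5) = 2.3219 bits
- The more "peaked" or concentrated a distribution, the lower its entropy

Entropies:
  H(A) = 2.3219 bits
  H(B) = 2.1868 bits
  H(C) = 0.7299 bits

Ranking: A > B > C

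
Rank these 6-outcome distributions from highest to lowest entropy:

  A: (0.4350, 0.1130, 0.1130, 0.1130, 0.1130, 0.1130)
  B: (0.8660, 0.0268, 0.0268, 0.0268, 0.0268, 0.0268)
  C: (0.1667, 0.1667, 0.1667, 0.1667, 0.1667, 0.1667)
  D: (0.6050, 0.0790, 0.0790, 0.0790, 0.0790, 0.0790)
C > A > D > B

Key insight: Entropy is maximized by uniform distributions and minimized by concentrated distributions.

Entropies:
  H(A) = 2.2997 bits
  H(B) = 0.8794 bits
  H(C) = 2.5850 bits
  H(D) = 1.8851 bits

Ranking: C > A > D > B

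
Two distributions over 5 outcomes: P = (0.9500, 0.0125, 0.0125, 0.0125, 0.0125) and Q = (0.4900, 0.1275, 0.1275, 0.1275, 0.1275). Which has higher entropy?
Q

P is highly concentrated on one outcome (95%), making it nearly deterministic. Q spreads its mass more evenly (max 49%). The more spread-out distribution has higher entropy: H(P) ≈ 0.386 bits, H(Q) ≈ 2.020 bits.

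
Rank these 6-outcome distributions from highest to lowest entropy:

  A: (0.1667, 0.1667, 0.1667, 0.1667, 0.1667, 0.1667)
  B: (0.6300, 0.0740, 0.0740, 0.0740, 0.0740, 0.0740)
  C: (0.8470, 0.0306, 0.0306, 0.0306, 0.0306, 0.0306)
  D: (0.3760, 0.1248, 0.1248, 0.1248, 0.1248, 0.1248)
A > D > B > C

Key insight: Entropy is maximized by uniform distributions and minimized by concentrated distributions.

Entropies:
  H(A) = 2.5850 bits
  H(B) = 1.8098 bits
  H(C) = 0.9726 bits
  H(D) = 2.4041 bits

Ranking: A > D > B > C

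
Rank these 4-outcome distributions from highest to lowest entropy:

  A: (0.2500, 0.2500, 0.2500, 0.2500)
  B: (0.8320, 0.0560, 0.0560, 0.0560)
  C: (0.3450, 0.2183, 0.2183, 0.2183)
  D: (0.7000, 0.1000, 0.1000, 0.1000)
A > C > D > B

Key insight: Entropy is maximized by uniform distributions and minimized by concentrated distributions.

Entropies:
  H(A) = 2.0000 bits
  H(B) = 0.9194 bits
  H(C) = 1.9677 bits
  H(D) = 1.3568 bits

Ranking: A > C > D > B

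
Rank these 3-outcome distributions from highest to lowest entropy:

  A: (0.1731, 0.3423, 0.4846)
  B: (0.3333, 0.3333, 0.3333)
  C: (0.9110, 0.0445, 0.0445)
B > A > C

Key insight: Entropy is maximized by uniform distributions and minimized by concentrated distributions.

- Uniform distributions have maximum entropy log₂(3) = 1.5850 bits
- The more "peaked" or concentrated a distribution, the lower its entropy

Entropies:
  H(A) = 1.4739 bits
  H(B) = 1.5850 bits
  H(C) = 0.5221 bits

Ranking: B > A > C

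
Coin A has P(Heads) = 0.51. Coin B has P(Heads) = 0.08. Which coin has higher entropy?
A

For binary distributions, entropy is maximized at p=0.5 and decreases as p moves toward 0 or 1.

H(A) = H(0.51) = 0.9997 bits
H(B) = H(0.08) = 0.4022 bits

Distribution A (p=0.51) is closer to uniform (p=0.5), so it has higher entropy.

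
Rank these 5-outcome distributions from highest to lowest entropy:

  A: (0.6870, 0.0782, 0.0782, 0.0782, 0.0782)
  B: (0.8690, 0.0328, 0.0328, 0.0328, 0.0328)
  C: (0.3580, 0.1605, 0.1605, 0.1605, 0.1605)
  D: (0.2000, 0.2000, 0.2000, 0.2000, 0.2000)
D > C > A > B

Key insight: Entropy is maximized by uniform distributions and minimized by concentrated distributions.

Entropies:
  H(A) = 1.5226 bits
  H(B) = 0.8222 bits
  H(C) = 2.2250 bits
  H(D) = 2.3219 bits

Ranking: D > C > A > B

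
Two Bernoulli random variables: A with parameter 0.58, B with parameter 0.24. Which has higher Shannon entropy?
A

For binary distributions, entropy is maximized at p=0.5 and decreases as p moves toward 0 or 1.

H(A) = H(0.58) = 0.9815 bits
H(B) = H(0.24) = 0.7950 bits

Distribution A (p=0.58) is closer to uniform (p=0.5), so it has higher entropy.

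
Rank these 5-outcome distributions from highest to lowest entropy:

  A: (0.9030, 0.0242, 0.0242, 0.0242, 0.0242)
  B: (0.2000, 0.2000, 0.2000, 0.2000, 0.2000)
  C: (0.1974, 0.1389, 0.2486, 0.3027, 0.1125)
B > C > A

Key insight: Entropy is maximized by uniform distributions and minimized by concentrated distributions.

- Uniform distributions have maximum entropy log₂(5) = 2.3219 bits
- The more "peaked" or concentrated a distribution, the lower its entropy

Entropies:
  H(A) = 0.6534 bits
  H(B) = 2.3219 bits
  H(C) = 2.2333 bits

Ranking: B > C > A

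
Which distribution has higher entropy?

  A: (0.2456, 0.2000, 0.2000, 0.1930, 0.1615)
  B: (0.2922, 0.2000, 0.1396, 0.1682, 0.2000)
A

Both distributions are close to uniform, making this a harder comparison.

H(A) = 2.3090 bits
H(B) = 2.2765 bits

The distribution closer to uniform has higher entropy.
Answer: A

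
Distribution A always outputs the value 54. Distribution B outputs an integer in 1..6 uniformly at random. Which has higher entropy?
B

A is deterministic, so H(A) = 0. B is uniform over 6 outcomes, so H(B) = log₂(6) = 2.585 bits. Any distribution with genuine randomness has higher entropy than a deterministic one.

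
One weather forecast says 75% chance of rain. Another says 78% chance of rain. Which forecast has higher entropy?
75% forecast

Treat each forecast as a Bernoulli distribution. Binary entropy is maximized at p=0.5 and falls off symmetrically toward 0 or 1. The 75% forecast is closer to 50%, so it is more uncertain. H(75%) ≈ 0.811 bits, H(78%) ≈ 0.760 bits.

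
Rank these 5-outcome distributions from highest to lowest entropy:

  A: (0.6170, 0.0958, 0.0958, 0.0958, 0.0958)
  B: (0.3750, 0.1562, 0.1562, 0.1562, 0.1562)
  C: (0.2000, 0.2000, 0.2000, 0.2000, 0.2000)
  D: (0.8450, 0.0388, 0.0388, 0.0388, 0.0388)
C > B > A > D

Key insight: Entropy is maximized by uniform distributions and minimized by concentrated distributions.

Entropies:
  H(A) = 1.7261 bits
  H(B) = 2.2044 bits
  H(C) = 2.3219 bits
  H(D) = 0.9322 bits

Ranking: C > B > A > D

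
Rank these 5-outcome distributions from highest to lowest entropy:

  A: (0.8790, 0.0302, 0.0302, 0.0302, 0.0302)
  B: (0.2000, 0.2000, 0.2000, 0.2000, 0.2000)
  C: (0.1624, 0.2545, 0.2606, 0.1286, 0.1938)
B > C > A

Key insight: Entropy is maximized by uniform distributions and minimized by concentrated distributions.

- Uniform distributions have maximum entropy log₂(5) = 2.3219 bits
- The more "peaked" or concentrated a distribution, the lower its entropy

Entropies:
  H(A) = 0.7742 bits
  H(B) = 2.3219 bits
  H(C) = 2.2733 bits

Ranking: B > C > A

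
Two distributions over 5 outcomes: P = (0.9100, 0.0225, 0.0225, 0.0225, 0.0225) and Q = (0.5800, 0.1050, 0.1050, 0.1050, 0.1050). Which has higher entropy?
Q

P is highly concentrated on one outcome (91%), making it nearly deterministic. Q spreads its mass more evenly (max 58%). The more spread-out distribution has higher entropy: H(P) ≈ 0.616 bits, H(Q) ≈ 1.821 bits.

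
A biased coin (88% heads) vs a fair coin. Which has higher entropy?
Fair coin

The fair coin is uniform (p=0.5), maximizing binary entropy at 1 bit. The biased coin has H(0.88) ≈ 0.529 bits — its outcome is more predictable, so its entropy is lower.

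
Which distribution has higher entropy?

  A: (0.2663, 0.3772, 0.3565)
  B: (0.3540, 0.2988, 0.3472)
B

Both distributions are close to uniform, making this a harder comparison.

H(A) = 1.5694 bits
H(B) = 1.5810 bits

The distribution closer to uniform has higher entropy.
Answer: B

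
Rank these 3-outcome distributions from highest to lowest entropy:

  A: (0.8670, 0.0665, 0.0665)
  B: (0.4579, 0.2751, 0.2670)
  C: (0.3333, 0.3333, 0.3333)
C > B > A

Key insight: Entropy is maximized by uniform distributions and minimized by concentrated distributions.

- Uniform distributions have maximum entropy log₂(3) = 1.5850 bits
- The more "peaked" or concentrated a distribution, the lower its entropy

Entropies:
  H(A) = 0.6986 bits
  H(B) = 1.5369 bits
  H(C) = 1.5850 bits

Ranking: C > B > A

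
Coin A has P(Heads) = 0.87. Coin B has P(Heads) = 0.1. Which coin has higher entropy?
A

For binary distributions, entropy is maximized at p=0.5 and decreases as p moves toward 0 or 1.

H(A) = H(0.87) = 0.5574 bits
H(B) = H(0.1) = 0.4690 bits

Distribution A (p=0.87) is closer to uniform (p=0.5), so it has higher entropy.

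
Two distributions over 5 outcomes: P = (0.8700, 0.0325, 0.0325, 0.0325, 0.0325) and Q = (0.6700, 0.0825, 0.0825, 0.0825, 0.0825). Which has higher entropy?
Q

P is highly concentrated on one outcome (87%), making it nearly deterministic. Q spreads its mass more evenly (max 67%). The more spread-out distribution has higher entropy: H(P) ≈ 0.817 bits, H(Q) ≈ 1.575 bits.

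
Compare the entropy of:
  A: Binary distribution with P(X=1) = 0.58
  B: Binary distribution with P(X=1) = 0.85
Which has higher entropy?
A

For binary distributions, entropy is maximized at p=0.5 and decreases as p moves toward 0 or 1.

H(A) = H(0.58) = 0.9815 bits
H(B) = H(0.85) = 0.6098 bits

Distribution A (p=0.58) is closer to uniform (p=0.5), so it has higher entropy.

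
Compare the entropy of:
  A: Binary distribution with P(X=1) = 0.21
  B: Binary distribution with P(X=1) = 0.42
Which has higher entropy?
B

For binary distributions, entropy is maximized at p=0.5 and decreases as p moves toward 0 or 1.

H(A) = H(0.21) = 0.7415 bits
H(B) = H(0.42) = 0.9815 bits

Distribution B (p=0.42) is closer to uniform (p=0.5), so it has higher entropy.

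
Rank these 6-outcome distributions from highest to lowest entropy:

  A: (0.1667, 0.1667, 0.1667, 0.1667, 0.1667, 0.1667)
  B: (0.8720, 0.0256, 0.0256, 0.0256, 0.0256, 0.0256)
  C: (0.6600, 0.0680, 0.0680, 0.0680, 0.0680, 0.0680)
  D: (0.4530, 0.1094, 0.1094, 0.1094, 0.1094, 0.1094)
A > D > C > B

Key insight: Entropy is maximized by uniform distributions and minimized by concentrated distributions.

Entropies:
  H(A) = 2.5850 bits
  H(B) = 0.8491 bits
  H(C) = 1.7143 bits
  H(D) = 2.2637 bits

Ranking: A > D > C > B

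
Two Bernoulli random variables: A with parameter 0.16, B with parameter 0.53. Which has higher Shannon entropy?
B

For binary distributions, entropy is maximized at p=0.5 and decreases as p moves toward 0 or 1.

H(A) = H(0.16) = 0.6343 bits
H(B) = H(0.53) = 0.9974 bits

Distribution B (p=0.53) is closer to uniform (p=0.5), so it has higher entropy.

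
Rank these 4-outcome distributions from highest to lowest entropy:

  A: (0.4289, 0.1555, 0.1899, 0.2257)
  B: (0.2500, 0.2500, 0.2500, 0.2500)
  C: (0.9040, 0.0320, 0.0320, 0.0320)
B > A > C

Key insight: Entropy is maximized by uniform distributions and minimized by concentrated distributions.

- Uniform distributions have maximum entropy log₂(4) = 2.0000 bits
- The more "peaked" or concentrated a distribution, the lower its entropy

Entropies:
  H(A) = 1.8812 bits
  H(B) = 2.0000 bits
  H(C) = 0.6083 bits

Ranking: B > A > C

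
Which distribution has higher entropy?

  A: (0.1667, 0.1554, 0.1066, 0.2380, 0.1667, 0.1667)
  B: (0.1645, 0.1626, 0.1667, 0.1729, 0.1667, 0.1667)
B

Both distributions are close to uniform, making this a harder comparison.

H(A) = 2.5470 bits
H(B) = 2.5847 bits

The distribution closer to uniform has higher entropy.
Answer: B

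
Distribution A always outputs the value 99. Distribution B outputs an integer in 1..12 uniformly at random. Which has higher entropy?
B

A is deterministic, so H(A) = 0. B is uniform over 12 outcomes, so H(B) = log₂(12) = 3.585 bits. Any distribution with genuine randomness has higher entropy than a deterministic one.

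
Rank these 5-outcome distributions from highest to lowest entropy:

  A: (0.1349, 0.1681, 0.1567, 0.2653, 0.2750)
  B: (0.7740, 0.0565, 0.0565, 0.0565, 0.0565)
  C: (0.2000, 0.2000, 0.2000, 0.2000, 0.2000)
C > A > B

Key insight: Entropy is maximized by uniform distributions and minimized by concentrated distributions.

- Uniform distributions have maximum entropy log₂(5) = 2.3219 bits
- The more "peaked" or concentrated a distribution, the lower its entropy

Entropies:
  H(A) = 2.2614 bits
  H(B) = 1.2230 bits
  H(C) = 2.3219 bits

Ranking: C > A > B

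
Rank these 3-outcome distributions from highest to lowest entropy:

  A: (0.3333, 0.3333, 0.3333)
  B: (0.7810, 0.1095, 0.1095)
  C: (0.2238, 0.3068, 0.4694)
A > C > B

Key insight: Entropy is maximized by uniform distributions and minimized by concentrated distributions.

- Uniform distributions have maximum entropy log₂(3) = 1.5850 bits
- The more "peaked" or concentrated a distribution, the lower its entropy

Entropies:
  H(A) = 1.5850 bits
  H(B) = 0.9773 bits
  H(C) = 1.5185 bits

Ranking: A > C > B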